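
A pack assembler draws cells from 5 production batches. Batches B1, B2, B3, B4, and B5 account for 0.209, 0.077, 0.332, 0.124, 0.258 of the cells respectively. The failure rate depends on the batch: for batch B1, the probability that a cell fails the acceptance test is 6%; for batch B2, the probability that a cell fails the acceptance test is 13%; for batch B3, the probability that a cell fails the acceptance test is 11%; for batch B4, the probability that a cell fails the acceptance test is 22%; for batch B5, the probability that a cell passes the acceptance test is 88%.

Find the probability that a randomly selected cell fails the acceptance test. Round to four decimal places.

P(F) ≈ 0.1173

P(F|B5) = 1 − 0.88 = 0.12.
By the law of total probability,
P(F) = P(F|B1)·P(B1) + P(F|B2)·P(B2) + P(F|B3)·P(B3) + P(F|B4)·P(B4) + P(F|B5)·P(B5)
      = 0.06·0.209 + 0.13·0.077 + 0.11·0.332 + 0.22·0.124 + 0.12·0.258
      = 0.01254 + 0.01001 + 0.03652 + 0.02728 + 0.03096 = 0.11731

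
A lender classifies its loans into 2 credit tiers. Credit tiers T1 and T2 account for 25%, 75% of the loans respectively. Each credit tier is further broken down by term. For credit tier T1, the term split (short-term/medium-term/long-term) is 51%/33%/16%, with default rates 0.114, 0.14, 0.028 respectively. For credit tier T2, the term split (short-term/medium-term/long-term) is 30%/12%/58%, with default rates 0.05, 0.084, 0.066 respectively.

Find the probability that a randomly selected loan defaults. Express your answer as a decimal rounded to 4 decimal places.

0.0747

P(D|T1) = 0.51·0.114 + 0.33·0.14 + 0.16·0.028 = 0.05814 + 0.0462 + 0.00448 = 0.10882
P(D|T2) = 0.3·0.05 + 0.12·0.084 + 0.58·0.066 = 0.015 + 0.01008 + 0.03828 = 0.06336
By total probability over the outer partition,
P(D) = 0.25·0.10882 + 0.75·0.06336
      = 0.027205 + 0.04752 = 0.074725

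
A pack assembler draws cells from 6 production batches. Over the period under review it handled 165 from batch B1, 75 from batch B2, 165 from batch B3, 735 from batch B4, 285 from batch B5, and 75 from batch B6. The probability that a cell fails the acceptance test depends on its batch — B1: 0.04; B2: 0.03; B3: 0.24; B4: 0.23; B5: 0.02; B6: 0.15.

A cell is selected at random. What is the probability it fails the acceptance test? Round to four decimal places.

0.1563

Total: 165 + 75 + 165 + 735 + 285 + 75 = 1500.
P(B1) = 165/1500 = 0.11. P(B2) = 75/1500 = 0.05. P(B3) = 165/1500 = 0.11. P(B4) = 735/1500 = 0.49. P(B5) = 285/1500 = 0.19. P(B6) = 75/1500 = 0.05.
Using total probability over the partition,
P(F) = P(F|B1)·P(B1) + P(F|B2)·P(B2) + P(F|B3)·P(B3) + P(F|B4)·P(B4) + P(F|B5)·P(B5) + P(F|B6)·P(B6)
      = 0.04·0.11 + 0.03·0.05 + 0.24·0.11 + 0.23·0.49 + 0.02·0.19 + 0.15·0.05
      = 0.0044 + 0.0015 + 0.0264 + 0.1127 + 0.0038 + 0.0075 = 0.1563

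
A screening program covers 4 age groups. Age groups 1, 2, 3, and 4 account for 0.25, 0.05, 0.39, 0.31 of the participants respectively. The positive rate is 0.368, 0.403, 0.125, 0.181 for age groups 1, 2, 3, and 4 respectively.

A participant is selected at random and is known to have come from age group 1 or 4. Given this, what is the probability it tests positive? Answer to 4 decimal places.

0.2645

Let S = {1, 4}.
P(S) = 0.25 + 0.31 = 0.56.
P(T ∩ S) = 0.368·0.25 + 0.181·0.31 = 0.092 + 0.05611 = 0.14811.
P(T | S) = 0.14811 / 0.56 = 0.264482…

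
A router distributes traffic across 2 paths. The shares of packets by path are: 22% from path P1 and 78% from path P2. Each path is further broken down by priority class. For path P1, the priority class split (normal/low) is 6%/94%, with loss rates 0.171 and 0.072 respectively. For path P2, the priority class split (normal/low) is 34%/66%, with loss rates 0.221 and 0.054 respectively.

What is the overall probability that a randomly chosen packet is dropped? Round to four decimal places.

P(L|P1) = 0.06·0.171 + 0.94·0.072 = 0.01026 + 0.06768 = 0.07794
P(L|P2) = 0.34·0.221 + 0.66·0.054 = 0.07514 + 0.03564 = 0.11078
By total probability over the outer partition,
P(L) = 0.22·0.07794 + 0.78·0.11078
      = 0.0171468 + 0.0864084 = 0.1035552

0.1036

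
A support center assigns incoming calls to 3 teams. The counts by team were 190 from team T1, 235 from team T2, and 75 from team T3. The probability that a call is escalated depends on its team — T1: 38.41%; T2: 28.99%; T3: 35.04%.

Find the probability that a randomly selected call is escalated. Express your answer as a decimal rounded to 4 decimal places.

Total: 190 + 235 + 75 = 500.
P(T1) = 190/500 = 0.38. P(T2) = 235/500 = 0.47. P(T3) = 75/500 = 0.15.
Using total probability over the partition,
P(E) = P(E|T1)·P(T1) + P(E|T2)·P(T2) + P(E|T3)·P(T3)
      = 0.3841·0.38 + 0.2899·0.47 + 0.3504·0.15
      = 0.145958 + 0.136253 + 0.05256 = 0.334771

P(E) ≈ 0.3348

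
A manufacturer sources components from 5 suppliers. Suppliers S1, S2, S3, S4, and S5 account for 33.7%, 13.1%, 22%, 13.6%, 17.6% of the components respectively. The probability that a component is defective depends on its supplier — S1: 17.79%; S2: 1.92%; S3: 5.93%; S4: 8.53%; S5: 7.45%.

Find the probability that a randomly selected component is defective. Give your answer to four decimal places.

P(D) ≈ 0.1002

P(D) = P(D|S1)·P(S1) + P(D|S2)·P(S2) + P(D|S3)·P(S3) + P(D|S4)·P(S4) + P(D|S5)·P(S5)
      = 0.1779·0.337 + 0.0192·0.131 + 0.0593·0.22 + 0.0853·0.136 + 0.0745·0.176
      = 0.0599523 + 0.0025152 + 0.013046 + 0.0116008 + 0.013112 = 0.1002263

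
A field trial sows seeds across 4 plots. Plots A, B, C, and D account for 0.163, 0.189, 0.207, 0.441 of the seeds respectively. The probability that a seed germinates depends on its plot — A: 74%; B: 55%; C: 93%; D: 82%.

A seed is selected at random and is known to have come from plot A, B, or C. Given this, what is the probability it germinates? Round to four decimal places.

0.7461

Let S = {A, B, C}.
P(S) = 0.163 + 0.189 + 0.207 = 0.559.
P(G ∩ S) = 0.74·0.163 + 0.55·0.189 + 0.93·0.207 = 0.12062 + 0.10395 + 0.19251 = 0.41708.
P(G | S) = 0.41708 / 0.559 = 0.746118…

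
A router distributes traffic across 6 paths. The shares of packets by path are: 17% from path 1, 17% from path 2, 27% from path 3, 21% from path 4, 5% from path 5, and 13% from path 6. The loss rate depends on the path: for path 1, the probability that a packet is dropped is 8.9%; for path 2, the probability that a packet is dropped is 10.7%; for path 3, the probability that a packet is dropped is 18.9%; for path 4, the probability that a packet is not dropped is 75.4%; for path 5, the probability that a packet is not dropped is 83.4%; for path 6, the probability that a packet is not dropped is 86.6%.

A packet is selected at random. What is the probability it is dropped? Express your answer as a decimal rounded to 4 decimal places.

P(L|4) = 1 − 0.754 = 0.246.
P(L|5) = 1 − 0.834 = 0.166.
P(L|6) = 1 − 0.866 = 0.134.
Summing over the partition,
P(L) = P(L|1)·P(1) + P(L|2)·P(2) + P(L|3)·P(3) + P(L|4)·P(4) + P(L|5)·P(5) + P(L|6)·P(6)
      = 0.089·0.17 + 0.107·0.17 + 0.189·0.27 + 0.246·0.21 + 0.166·0.05 + 0.134·0.13
      = 0.01513 + 0.01819 + 0.05103 + 0.05166 + 0.0083 + 0.01742 = 0.16173

P(L) ≈ 0.1617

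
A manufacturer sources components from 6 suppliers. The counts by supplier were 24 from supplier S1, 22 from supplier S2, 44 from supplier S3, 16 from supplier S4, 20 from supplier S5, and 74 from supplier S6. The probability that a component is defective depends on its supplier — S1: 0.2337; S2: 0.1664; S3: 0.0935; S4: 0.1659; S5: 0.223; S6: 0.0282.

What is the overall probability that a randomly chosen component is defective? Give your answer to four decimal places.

Total: 24 + 22 + 44 + 16 + 20 + 74 = 200.
P(S1) = 24/200 = 0.12. P(S2) = 22/200 = 0.11. P(S3) = 44/200 = 0.22. P(S4) = 16/200 = 0.08. P(S5) = 20/200 = 0.1. P(S6) = 74/200 = 0.37.
P(D) = P(D|S1)·P(S1) + P(D|S2)·P(S2) + P(D|S3)·P(S3) + P(D|S4)·P(S4) + P(D|S5)·P(S5) + P(D|S6)·P(S6)
      = 0.2337·0.12 + 0.1664·0.11 + 0.0935·0.22 + 0.1659·0.08 + 0.223·0.1 + 0.0282·0.37
      = 0.028044 + 0.018304 + 0.02057 + 0.013272 + 0.0223 + 0.010434 = 0.112924

P(D) ≈ 0.1129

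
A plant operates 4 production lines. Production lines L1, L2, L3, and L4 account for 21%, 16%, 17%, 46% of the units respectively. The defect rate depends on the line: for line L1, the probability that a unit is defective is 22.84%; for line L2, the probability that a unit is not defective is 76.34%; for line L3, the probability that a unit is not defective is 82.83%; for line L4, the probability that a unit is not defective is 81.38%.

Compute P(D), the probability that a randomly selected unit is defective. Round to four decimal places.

P(D|L2) = 1 − 0.7634 = 0.2366.
P(D|L3) = 1 − 0.8283 = 0.1717.
P(D|L4) = 1 − 0.8138 = 0.1862.
Using total probability over the partition,
P(D) = P(D|L1)·P(L1) + P(D|L2)·P(L2) + P(D|L3)·P(L3) + P(D|L4)·P(L4)
      = 0.2284·0.21 + 0.2366·0.16 + 0.1717·0.17 + 0.1862·0.46
      = 0.047964 + 0.037856 + 0.029189 + 0.085652 = 0.200661

0.2007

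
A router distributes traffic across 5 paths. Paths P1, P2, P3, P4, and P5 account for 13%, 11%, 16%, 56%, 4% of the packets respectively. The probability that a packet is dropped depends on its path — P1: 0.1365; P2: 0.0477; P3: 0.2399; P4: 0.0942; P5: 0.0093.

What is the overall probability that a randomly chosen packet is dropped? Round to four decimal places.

Using total probability over the partition,
P(L) = P(L|P1)·P(P1) + P(L|P2)·P(P2) + P(L|P3)·P(P3) + P(L|P4)·P(P4) + P(L|P5)·P(P5)
      = 0.1365·0.13 + 0.0477·0.11 + 0.2399·0.16 + 0.0942·0.56 + 0.0093·0.04
      = 0.017745 + 0.005247 + 0.038384 + 0.052752 + 0.000372 = 0.1145

0.1145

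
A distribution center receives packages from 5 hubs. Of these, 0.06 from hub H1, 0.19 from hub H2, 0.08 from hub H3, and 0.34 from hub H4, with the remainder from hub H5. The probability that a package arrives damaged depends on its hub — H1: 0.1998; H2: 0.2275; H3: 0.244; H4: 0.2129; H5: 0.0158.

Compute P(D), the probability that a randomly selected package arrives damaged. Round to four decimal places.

P(H5) = 1 − (0.06 + 0.19 + 0.08 + 0.34) = 0.33.
P(D) = P(D|H1)·P(H1) + P(D|H2)·P(H2) + P(D|H3)·P(H3) + P(D|H4)·P(H4) + P(D|H5)·P(H5)
      = 0.1998·0.06 + 0.2275·0.19 + 0.244·0.08 + 0.2129·0.34 + 0.0158·0.33
      = 0.011988 + 0.043225 + 0.01952 + 0.072386 + 0.005214 = 0.152333

P(D) ≈ 0.1523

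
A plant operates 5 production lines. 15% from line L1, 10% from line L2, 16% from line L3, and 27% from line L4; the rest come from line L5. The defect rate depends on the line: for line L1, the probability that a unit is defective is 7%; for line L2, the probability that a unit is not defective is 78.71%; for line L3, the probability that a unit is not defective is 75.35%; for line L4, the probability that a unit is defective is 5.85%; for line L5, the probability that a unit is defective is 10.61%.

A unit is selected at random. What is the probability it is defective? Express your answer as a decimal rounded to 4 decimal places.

0.1210

P(L5) = 1 − (0.15 + 0.1 + 0.16 + 0.27) = 0.32.
P(D|L2) = 1 − 0.7871 = 0.2129.
P(D|L3) = 1 − 0.7535 = 0.2465.
Using total probability over the partition,
P(D) = P(D|L1)·P(L1) + P(D|L2)·P(L2) + P(D|L3)·P(L3) + P(D|L4)·P(L4) + P(D|L5)·P(L5)
      = 0.07·0.15 + 0.2129·0.1 + 0.2465·0.16 + 0.0585·0.27 + 0.1061·0.32
      = 0.0105 + 0.02129 + 0.03944 + 0.015795 + 0.033952 = 0.120977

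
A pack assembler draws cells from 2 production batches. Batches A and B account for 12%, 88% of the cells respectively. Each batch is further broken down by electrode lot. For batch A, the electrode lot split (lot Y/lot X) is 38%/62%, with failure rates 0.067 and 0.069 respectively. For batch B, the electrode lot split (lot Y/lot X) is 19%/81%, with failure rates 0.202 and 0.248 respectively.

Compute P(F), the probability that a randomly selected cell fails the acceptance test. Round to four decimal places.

P(F|A) = 0.38·0.067 + 0.62·0.069 = 0.02546 + 0.04278 = 0.06824
P(F|B) = 0.19·0.202 + 0.81·0.248 = 0.03838 + 0.20088 = 0.23926
By total probability over the outer partition,
P(F) = 0.12·0.06824 + 0.88·0.23926
      = 0.0081888 + 0.2105488 = 0.2187376

P(F) ≈ 0.2187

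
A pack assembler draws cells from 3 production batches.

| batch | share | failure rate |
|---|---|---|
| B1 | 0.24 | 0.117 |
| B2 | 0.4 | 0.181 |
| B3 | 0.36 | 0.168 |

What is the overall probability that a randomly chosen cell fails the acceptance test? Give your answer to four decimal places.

P(F) = P(F|B1)·P(B1) + P(F|B2)·P(B2) + P(F|B3)·P(B3)
      = 0.117·0.24 + 0.181·0.4 + 0.168·0.36
      = 0.02808 + 0.0724 + 0.06048 = 0.16096

0.1610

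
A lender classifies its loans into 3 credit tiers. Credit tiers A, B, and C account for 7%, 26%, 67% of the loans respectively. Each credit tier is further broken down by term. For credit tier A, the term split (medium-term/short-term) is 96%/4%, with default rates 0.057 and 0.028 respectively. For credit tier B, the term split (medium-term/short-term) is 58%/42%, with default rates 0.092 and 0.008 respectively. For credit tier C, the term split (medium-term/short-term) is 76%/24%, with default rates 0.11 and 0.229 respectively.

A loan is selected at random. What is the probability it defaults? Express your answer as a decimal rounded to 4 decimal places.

P(D) ≈ 0.1115

P(D|A) = 0.96·0.057 + 0.04·0.028 = 0.05472 + 0.00112 = 0.05584
P(D|B) = 0.58·0.092 + 0.42·0.008 = 0.05336 + 0.00336 = 0.05672
P(D|C) = 0.76·0.11 + 0.24·0.229 = 0.0836 + 0.05496 = 0.13856
Then overall,
P(D) = 0.07·0.05584 + 0.26·0.05672 + 0.67·0.13856
      = 0.0039088 + 0.0147472 + 0.0928352 = 0.1114912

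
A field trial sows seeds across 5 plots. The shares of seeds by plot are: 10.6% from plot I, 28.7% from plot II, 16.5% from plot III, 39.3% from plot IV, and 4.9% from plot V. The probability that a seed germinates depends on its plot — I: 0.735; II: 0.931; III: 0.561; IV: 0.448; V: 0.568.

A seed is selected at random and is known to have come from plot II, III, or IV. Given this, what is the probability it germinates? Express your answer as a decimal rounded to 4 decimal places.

P(G|S) ≈ 0.6341

Let S = {II, III, IV}.
P(S) = 0.287 + 0.165 + 0.393 = 0.845.
P(G ∩ S) = 0.931·0.287 + 0.561·0.165 + 0.448·0.393 = 0.267197 + 0.092565 + 0.176064 = 0.535826.
P(G | S) = 0.535826 / 0.845 = 0.634114…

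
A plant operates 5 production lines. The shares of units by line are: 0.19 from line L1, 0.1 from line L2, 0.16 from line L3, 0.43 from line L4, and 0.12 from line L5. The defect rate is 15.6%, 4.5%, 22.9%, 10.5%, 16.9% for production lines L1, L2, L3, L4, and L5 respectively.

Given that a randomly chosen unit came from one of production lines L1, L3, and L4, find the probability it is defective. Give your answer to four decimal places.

P(D|S) ≈ 0.1429

Let S = {L1, L3, L4}.
P(S) = 0.19 + 0.16 + 0.43 = 0.78.
P(D ∩ S) = 0.156·0.19 + 0.229·0.16 + 0.105·0.43 = 0.02964 + 0.03664 + 0.04515 = 0.11143.
P(D | S) = 0.11143 / 0.78 = 0.142859…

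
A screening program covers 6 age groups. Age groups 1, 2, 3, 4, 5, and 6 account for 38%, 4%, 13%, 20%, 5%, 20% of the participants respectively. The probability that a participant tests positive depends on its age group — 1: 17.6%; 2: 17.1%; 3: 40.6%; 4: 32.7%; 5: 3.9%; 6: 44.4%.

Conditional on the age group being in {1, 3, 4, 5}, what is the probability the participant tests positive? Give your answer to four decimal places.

P(T|S) ≈ 0.2461

Let S = {1, 3, 4, 5}.
P(S) = 0.38 + 0.13 + 0.2 + 0.05 = 0.76.
P(T ∩ S) = 0.176·0.38 + 0.406·0.13 + 0.327·0.2 + 0.039·0.05 = 0.06688 + 0.05278 + 0.0654 + 0.00195 = 0.18701.
P(T | S) = 0.18701 / 0.76 = 0.246066…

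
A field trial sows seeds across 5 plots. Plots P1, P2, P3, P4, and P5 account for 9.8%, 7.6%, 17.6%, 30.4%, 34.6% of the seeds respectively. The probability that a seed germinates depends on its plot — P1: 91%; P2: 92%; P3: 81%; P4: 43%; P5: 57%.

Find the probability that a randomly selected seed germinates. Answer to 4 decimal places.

By the law of total probability,
P(G) = P(G|P1)·P(P1) + P(G|P2)·P(P2) + P(G|P3)·P(P3) + P(G|P4)·P(P4) + P(G|P5)·P(P5)
      = 0.91·0.098 + 0.92·0.076 + 0.81·0.176 + 0.43·0.304 + 0.57·0.346
      = 0.08918 + 0.06992 + 0.14256 + 0.13072 + 0.19722 = 0.6296

P(G) ≈ 0.6296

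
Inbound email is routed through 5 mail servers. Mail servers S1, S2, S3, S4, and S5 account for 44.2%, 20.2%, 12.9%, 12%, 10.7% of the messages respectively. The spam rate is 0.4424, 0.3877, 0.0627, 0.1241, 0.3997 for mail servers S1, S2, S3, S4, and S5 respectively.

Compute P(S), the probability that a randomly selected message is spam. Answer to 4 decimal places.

P(S) = P(S|S1)·P(S1) + P(S|S2)·P(S2) + P(S|S3)·P(S3) + P(S|S4)·P(S4) + P(S|S5)·P(S5)
      = 0.4424·0.442 + 0.3877·0.202 + 0.0627·0.129 + 0.1241·0.12 + 0.3997·0.107
      = 0.1955408 + 0.0783154 + 0.0080883 + 0.014892 + 0.0427679 = 0.3396044

P(S) ≈ 0.3396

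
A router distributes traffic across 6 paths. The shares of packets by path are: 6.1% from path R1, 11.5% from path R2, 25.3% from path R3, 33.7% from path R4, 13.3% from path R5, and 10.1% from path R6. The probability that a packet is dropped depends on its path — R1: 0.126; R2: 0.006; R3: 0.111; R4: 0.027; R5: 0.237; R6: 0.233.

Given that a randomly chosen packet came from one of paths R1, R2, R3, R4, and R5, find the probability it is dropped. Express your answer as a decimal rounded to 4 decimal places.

Let S = {R1, R2, R3, R4, R5}.
P(S) = 0.061 + 0.115 + 0.253 + 0.337 + 0.133 = 0.899.
P(L ∩ S) = 0.126·0.061 + 0.006·0.115 + 0.111·0.253 + 0.027·0.337 + 0.237·0.133 = 0.007686 + 0.00069 + 0.028083 + 0.009099 + 0.031521 = 0.077079.
P(L | S) = 0.077079 / 0.899 = 0.085739…

P(L|S) ≈ 0.0857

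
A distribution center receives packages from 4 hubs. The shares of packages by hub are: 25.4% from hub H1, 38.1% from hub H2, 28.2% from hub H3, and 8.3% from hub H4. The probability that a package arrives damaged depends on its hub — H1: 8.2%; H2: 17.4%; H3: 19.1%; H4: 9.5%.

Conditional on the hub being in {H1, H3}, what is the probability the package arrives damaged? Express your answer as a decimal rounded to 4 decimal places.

Let S = {H1, H3}.
P(S) = 0.254 + 0.282 = 0.536.
P(D ∩ S) = 0.082·0.254 + 0.191·0.282 = 0.020828 + 0.053862 = 0.07469.
P(D | S) = 0.07469 / 0.536 = 0.139347…

0.1393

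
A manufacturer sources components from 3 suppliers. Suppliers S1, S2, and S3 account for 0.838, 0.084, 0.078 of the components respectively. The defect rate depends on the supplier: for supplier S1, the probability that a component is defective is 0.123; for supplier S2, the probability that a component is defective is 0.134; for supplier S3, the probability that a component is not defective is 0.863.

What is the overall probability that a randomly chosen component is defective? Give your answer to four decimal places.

P(D|S3) = 1 − 0.863 = 0.137.
By the law of total probability,
P(D) = P(D|S1)·P(S1) + P(D|S2)·P(S2) + P(D|S3)·P(S3)
      = 0.123·0.838 + 0.134·0.084 + 0.137·0.078
      = 0.103074 + 0.011256 + 0.010686 = 0.125016

P(D) ≈ 0.1250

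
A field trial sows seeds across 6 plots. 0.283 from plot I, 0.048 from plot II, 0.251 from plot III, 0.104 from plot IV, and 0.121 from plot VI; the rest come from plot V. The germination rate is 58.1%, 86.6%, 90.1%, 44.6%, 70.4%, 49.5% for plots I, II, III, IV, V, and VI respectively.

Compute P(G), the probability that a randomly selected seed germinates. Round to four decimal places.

P(G) ≈ 0.6743

P(V) = 1 − (0.283 + 0.048 + 0.251 + 0.104 + 0.121) = 0.193.
P(G) = P(G|I)·P(I) + P(G|II)·P(II) + P(G|III)·P(III) + P(G|IV)·P(IV) + P(G|V)·P(V) + P(G|VI)·P(VI)
      = 0.581·0.283 + 0.866·0.048 + 0.901·0.251 + 0.446·0.104 + 0.704·0.193 + 0.495·0.121
      = 0.164423 + 0.041568 + 0.226151 + 0.046384 + 0.135872 + 0.059895 = 0.674293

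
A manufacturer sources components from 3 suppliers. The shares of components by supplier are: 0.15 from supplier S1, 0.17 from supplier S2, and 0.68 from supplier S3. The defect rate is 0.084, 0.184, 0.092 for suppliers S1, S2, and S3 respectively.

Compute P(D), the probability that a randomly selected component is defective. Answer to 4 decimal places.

P(D) = P(D|S1)·P(S1) + P(D|S2)·P(S2) + P(D|S3)·P(S3)
      = 0.084·0.15 + 0.184·0.17 + 0.092·0.68
      = 0.0126 + 0.03128 + 0.06256 = 0.10644

0.1064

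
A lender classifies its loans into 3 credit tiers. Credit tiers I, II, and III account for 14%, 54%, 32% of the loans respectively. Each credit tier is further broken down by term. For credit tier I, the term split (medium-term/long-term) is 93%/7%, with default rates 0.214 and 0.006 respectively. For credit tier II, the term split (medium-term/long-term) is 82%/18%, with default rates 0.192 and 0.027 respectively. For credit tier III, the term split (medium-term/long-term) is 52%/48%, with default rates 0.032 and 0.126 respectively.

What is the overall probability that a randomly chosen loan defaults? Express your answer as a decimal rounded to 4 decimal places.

P(D|I) = 0.93·0.214 + 0.07·0.006 = 0.19902 + 0.00042 = 0.19944
P(D|II) = 0.82·0.192 + 0.18·0.027 = 0.15744 + 0.00486 = 0.1623
P(D|III) = 0.52·0.032 + 0.48·0.126 = 0.01664 + 0.06048 = 0.07712
Then overall,
P(D) = 0.14·0.19944 + 0.54·0.1623 + 0.32·0.07712
      = 0.0279216 + 0.087642 + 0.0246784 = 0.140242

P(D) ≈ 0.1402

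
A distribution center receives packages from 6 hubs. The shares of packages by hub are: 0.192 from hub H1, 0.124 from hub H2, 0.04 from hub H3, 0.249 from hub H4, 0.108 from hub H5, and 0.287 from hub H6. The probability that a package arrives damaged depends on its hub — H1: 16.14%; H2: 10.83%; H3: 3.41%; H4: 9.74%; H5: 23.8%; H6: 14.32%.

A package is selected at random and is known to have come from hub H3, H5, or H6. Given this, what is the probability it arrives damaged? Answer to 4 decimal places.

0.1567

Let S = {H3, H5, H6}.
P(S) = 0.04 + 0.108 + 0.287 = 0.435.
P(D ∩ S) = 0.0341·0.04 + 0.238·0.108 + 0.1432·0.287 = 0.001364 + 0.025704 + 0.0410984 = 0.0681664.
P(D | S) = 0.0681664 / 0.435 = 0.156704…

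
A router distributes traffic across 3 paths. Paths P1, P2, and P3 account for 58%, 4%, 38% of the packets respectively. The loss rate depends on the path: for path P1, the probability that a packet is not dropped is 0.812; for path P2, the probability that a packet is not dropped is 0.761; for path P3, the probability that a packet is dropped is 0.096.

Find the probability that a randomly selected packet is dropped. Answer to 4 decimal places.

P(L|P1) = 1 − 0.812 = 0.188.
P(L|P2) = 1 − 0.761 = 0.239.
Using total probability over the partition,
P(L) = P(L|P1)·P(P1) + P(L|P2)·P(P2) + P(L|P3)·P(P3)
      = 0.188·0.58 + 0.239·0.04 + 0.096·0.38
      = 0.10904 + 0.00956 + 0.03648 = 0.15508

P(L) ≈ 0.1551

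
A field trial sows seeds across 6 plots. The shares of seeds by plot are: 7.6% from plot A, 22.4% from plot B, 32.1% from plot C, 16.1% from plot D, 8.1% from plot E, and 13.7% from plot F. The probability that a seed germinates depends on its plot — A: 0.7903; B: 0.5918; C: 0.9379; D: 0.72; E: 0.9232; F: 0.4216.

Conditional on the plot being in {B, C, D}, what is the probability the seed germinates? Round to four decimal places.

Let S = {B, C, D}.
P(S) = 0.224 + 0.321 + 0.161 = 0.706.
P(G ∩ S) = 0.5918·0.224 + 0.9379·0.321 + 0.72·0.161 = 0.1325632 + 0.3010659 + 0.11592 = 0.5495491.
P(G | S) = 0.5495491 / 0.706 = 0.778398…

0.7784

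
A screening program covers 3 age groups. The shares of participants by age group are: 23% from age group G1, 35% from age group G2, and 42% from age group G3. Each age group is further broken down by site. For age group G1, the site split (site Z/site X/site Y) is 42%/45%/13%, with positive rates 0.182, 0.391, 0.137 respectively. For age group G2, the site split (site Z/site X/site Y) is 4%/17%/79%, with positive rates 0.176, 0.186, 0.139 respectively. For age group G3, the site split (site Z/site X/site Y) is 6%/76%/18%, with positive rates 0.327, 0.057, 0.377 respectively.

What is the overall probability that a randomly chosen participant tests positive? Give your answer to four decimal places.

0.1690

P(T|G1) = 0.42·0.182 + 0.45·0.391 + 0.13·0.137 = 0.07644 + 0.17595 + 0.01781 = 0.2702
P(T|G2) = 0.04·0.176 + 0.17·0.186 + 0.79·0.139 = 0.00704 + 0.03162 + 0.10981 = 0.14847
P(T|G3) = 0.06·0.327 + 0.76·0.057 + 0.18·0.377 = 0.01962 + 0.04332 + 0.06786 = 0.1308
Then overall,
P(T) = 0.23·0.2702 + 0.35·0.14847 + 0.42·0.1308
      = 0.062146 + 0.0519645 + 0.054936 = 0.1690465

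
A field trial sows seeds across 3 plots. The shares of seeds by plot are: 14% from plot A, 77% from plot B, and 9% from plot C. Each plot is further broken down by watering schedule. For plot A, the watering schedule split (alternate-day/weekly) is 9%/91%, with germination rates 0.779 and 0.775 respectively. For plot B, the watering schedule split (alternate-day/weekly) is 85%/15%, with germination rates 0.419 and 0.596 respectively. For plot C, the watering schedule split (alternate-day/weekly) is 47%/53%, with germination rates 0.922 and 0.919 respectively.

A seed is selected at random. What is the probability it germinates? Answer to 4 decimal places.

P(G|A) = 0.09·0.779 + 0.91·0.775 = 0.07011 + 0.70525 = 0.77536
P(G|B) = 0.85·0.419 + 0.15·0.596 = 0.35615 + 0.0894 = 0.44555
P(G|C) = 0.47·0.922 + 0.53·0.919 = 0.43334 + 0.48707 = 0.92041
By total probability over the outer partition,
P(G) = 0.14·0.77536 + 0.77·0.44555 + 0.09·0.92041
      = 0.1085504 + 0.3430735 + 0.0828369 = 0.5344608

P(G) ≈ 0.5345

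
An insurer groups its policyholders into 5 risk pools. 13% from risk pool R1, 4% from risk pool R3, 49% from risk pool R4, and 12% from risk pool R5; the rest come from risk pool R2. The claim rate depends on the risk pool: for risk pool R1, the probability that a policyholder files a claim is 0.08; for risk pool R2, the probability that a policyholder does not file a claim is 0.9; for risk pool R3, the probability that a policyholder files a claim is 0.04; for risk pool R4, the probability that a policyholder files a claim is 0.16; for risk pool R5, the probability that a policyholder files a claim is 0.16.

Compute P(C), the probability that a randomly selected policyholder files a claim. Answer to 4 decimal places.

P(R2) = 1 − (0.13 + 0.04 + 0.49 + 0.12) = 0.22.
P(C|R2) = 1 − 0.9 = 0.1.
Using total probability over the partition,
P(C) = P(C|R1)·P(R1) + P(C|R2)·P(R2) + P(C|R3)·P(R3) + P(C|R4)·P(R4) + P(C|R5)·P(R5)
      = 0.08·0.13 + 0.1·0.22 + 0.04·0.04 + 0.16·0.49 + 0.16·0.12
      = 0.0104 + 0.022 + 0.0016 + 0.0784 + 0.0192 = 0.1316

0.1316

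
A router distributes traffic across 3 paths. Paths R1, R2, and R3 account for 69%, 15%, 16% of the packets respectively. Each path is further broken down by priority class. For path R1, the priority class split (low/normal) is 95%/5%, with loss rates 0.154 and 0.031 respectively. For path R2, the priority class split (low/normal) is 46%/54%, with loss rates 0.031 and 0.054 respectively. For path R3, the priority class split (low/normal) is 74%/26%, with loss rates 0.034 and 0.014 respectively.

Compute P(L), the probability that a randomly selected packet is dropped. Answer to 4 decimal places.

P(L|R1) = 0.95·0.154 + 0.05·0.031 = 0.1463 + 0.00155 = 0.14785
P(L|R2) = 0.46·0.031 + 0.54·0.054 = 0.01426 + 0.02916 = 0.04342
P(L|R3) = 0.74·0.034 + 0.26·0.014 = 0.02516 + 0.00364 = 0.0288
By total probability over the outer partition,
P(L) = 0.69·0.14785 + 0.15·0.04342 + 0.16·0.0288
      = 0.1020165 + 0.006513 + 0.004608 = 0.1131375

P(L) ≈ 0.1131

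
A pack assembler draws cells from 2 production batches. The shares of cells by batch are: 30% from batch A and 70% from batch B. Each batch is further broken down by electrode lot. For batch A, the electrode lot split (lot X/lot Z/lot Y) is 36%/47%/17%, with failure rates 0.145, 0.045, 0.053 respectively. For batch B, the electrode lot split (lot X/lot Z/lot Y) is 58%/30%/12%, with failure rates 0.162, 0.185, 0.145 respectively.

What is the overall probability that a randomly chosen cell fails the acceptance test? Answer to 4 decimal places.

P(F|A) = 0.36·0.145 + 0.47·0.045 + 0.17·0.053 = 0.0522 + 0.02115 + 0.00901 = 0.08236
P(F|B) = 0.58·0.162 + 0.3·0.185 + 0.12·0.145 = 0.09396 + 0.0555 + 0.0174 = 0.16686
By total probability over the outer partition,
P(F) = 0.3·0.08236 + 0.7·0.16686
      = 0.024708 + 0.116802 = 0.14151

0.1415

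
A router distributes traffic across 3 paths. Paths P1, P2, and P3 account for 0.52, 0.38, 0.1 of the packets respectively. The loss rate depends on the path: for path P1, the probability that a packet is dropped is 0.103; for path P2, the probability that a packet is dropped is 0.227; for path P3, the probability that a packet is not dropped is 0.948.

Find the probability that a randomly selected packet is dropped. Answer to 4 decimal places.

P(L|P3) = 1 − 0.948 = 0.052.
P(L) = P(L|P1)·P(P1) + P(L|P2)·P(P2) + P(L|P3)·P(P3)
      = 0.103·0.52 + 0.227·0.38 + 0.052·0.1
      = 0.05356 + 0.08626 + 0.0052 = 0.14502

0.1450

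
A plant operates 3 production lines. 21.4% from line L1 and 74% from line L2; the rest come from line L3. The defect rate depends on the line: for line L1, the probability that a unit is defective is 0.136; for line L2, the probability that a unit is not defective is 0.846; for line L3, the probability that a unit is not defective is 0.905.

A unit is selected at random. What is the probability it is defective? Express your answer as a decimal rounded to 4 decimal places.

P(L3) = 1 − (0.214 + 0.74) = 0.046.
P(D|L2) = 1 − 0.846 = 0.154.
P(D|L3) = 1 − 0.905 = 0.095.
By the law of total probability,
P(D) = P(D|L1)·P(L1) + P(D|L2)·P(L2) + P(D|L3)·P(L3)
      = 0.136·0.214 + 0.154·0.74 + 0.095·0.046
      = 0.029104 + 0.11396 + 0.00437 = 0.147434

P(D) ≈ 0.1474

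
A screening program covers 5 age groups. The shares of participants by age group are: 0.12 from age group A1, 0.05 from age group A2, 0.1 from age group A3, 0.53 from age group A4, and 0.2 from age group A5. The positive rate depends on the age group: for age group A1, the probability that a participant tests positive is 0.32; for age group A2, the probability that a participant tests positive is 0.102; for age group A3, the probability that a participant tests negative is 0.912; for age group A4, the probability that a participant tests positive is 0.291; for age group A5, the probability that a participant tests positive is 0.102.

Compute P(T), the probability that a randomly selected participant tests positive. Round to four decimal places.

P(T) ≈ 0.2269

P(T|A3) = 1 − 0.912 = 0.088.
P(T) = P(T|A1)·P(A1) + P(T|A2)·P(A2) + P(T|A3)·P(A3) + P(T|A4)·P(A4) + P(T|A5)·P(A5)
      = 0.32·0.12 + 0.102·0.05 + 0.088·0.1 + 0.291·0.53 + 0.102·0.2
      = 0.0384 + 0.0051 + 0.0088 + 0.15423 + 0.0204 = 0.22693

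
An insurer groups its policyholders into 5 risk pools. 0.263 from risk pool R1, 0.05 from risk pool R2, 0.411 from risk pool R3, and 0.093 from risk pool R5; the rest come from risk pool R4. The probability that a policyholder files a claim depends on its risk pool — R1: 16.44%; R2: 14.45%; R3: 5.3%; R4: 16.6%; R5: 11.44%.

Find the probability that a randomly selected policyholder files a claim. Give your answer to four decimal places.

P(C) ≈ 0.1133

P(R4) = 1 − (0.263 + 0.05 + 0.411 + 0.093) = 0.183.
P(C) = P(C|R1)·P(R1) + P(C|R2)·P(R2) + P(C|R3)·P(R3) + P(C|R4)·P(R4) + P(C|R5)·P(R5)
      = 0.1644·0.263 + 0.1445·0.05 + 0.053·0.411 + 0.166·0.183 + 0.1144·0.093
      = 0.0432372 + 0.007225 + 0.021783 + 0.030378 + 0.0106392 = 0.1132624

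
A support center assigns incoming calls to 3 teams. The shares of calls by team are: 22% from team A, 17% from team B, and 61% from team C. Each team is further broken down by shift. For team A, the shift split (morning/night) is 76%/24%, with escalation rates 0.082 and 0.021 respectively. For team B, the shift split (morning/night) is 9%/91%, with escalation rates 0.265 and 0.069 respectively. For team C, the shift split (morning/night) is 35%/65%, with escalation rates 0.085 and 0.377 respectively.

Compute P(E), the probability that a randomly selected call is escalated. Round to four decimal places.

0.1972

P(E|A) = 0.76·0.082 + 0.24·0.021 = 0.06232 + 0.00504 = 0.06736
P(E|B) = 0.09·0.265 + 0.91·0.069 = 0.02385 + 0.06279 = 0.08664
P(E|C) = 0.35·0.085 + 0.65·0.377 = 0.02975 + 0.24505 = 0.2748
By total probability over the outer partition,
P(E) = 0.22·0.06736 + 0.17·0.08664 + 0.61·0.2748
      = 0.0148192 + 0.0147288 + 0.167628 = 0.197176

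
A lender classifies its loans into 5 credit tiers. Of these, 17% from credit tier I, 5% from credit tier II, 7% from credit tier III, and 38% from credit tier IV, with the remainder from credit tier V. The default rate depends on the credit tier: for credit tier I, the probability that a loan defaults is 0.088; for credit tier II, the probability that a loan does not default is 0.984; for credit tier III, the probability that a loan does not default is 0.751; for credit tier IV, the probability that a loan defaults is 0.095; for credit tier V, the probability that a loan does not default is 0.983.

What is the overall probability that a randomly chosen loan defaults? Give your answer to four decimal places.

0.0749

P(V) = 1 − (0.17 + 0.05 + 0.07 + 0.38) = 0.33.
P(D|II) = 1 − 0.984 = 0.016.
P(D|III) = 1 − 0.751 = 0.249.
P(D|V) = 1 − 0.983 = 0.017.
P(D) = P(D|I)·P(I) + P(D|II)·P(II) + P(D|III)·P(III) + P(D|IV)·P(IV) + P(D|V)·P(V)
      = 0.088·0.17 + 0.016·0.05 + 0.249·0.07 + 0.095·0.38 + 0.017·0.33
      = 0.01496 + 0.0008 + 0.01743 + 0.0361 + 0.00561 = 0.0749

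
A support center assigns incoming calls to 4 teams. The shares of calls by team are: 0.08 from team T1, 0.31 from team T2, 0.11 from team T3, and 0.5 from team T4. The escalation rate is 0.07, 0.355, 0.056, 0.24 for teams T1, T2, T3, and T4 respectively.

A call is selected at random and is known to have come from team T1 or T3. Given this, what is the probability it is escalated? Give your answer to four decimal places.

Let S = {T1, T3}.
P(S) = 0.08 + 0.11 = 0.19.
P(E ∩ S) = 0.07·0.08 + 0.056·0.11 = 0.0056 + 0.00616 = 0.01176.
P(E | S) = 0.01176 / 0.19 = 0.061895…

0.0619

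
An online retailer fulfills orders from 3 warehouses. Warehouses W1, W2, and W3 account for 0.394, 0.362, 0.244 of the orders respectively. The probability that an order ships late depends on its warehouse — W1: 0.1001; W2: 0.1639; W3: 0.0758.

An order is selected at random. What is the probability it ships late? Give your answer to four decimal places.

P(L) = P(L|W1)·P(W1) + P(L|W2)·P(W2) + P(L|W3)·P(W3)
      = 0.1001·0.394 + 0.1639·0.362 + 0.0758·0.244
      = 0.0394394 + 0.0593318 + 0.0184952 = 0.1172664

0.1173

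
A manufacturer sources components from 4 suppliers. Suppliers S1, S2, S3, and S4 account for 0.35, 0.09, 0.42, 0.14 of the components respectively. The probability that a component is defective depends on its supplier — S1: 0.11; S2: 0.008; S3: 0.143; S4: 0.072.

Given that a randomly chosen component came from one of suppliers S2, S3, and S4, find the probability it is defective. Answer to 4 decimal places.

P(D|S) ≈ 0.1090

Let S = {S2, S3, S4}.
P(S) = 0.09 + 0.42 + 0.14 = 0.65.
P(D ∩ S) = 0.008·0.09 + 0.143·0.42 + 0.072·0.14 = 0.00072 + 0.06006 + 0.01008 = 0.07086.
P(D | S) = 0.07086 / 0.65 = 0.109015…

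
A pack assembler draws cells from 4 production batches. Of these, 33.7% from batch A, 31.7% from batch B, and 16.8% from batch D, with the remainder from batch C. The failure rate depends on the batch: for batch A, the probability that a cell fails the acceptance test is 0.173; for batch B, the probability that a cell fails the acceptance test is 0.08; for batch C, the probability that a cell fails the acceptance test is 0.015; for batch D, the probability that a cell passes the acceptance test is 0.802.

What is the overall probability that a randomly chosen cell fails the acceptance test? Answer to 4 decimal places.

P(F) ≈ 0.1196

P(C) = 1 − (0.337 + 0.317 + 0.168) = 0.178.
P(F|D) = 1 − 0.802 = 0.198.
P(F) = P(F|A)·P(A) + P(F|B)·P(B) + P(F|C)·P(C) + P(F|D)·P(D)
      = 0.173·0.337 + 0.08·0.317 + 0.015·0.178 + 0.198·0.168
      = 0.058301 + 0.02536 + 0.00267 + 0.033264 = 0.119595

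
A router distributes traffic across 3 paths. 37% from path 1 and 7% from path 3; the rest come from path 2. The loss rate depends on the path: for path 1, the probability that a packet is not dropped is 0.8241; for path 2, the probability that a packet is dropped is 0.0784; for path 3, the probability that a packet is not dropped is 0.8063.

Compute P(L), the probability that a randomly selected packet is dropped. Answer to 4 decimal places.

0.1225

P(2) = 1 − (0.37 + 0.07) = 0.56.
P(L|1) = 1 − 0.8241 = 0.1759.
P(L|3) = 1 − 0.8063 = 0.1937.
P(L) = P(L|1)·P(1) + P(L|2)·P(2) + P(L|3)·P(3)
      = 0.1759·0.37 + 0.0784·0.56 + 0.1937·0.07
      = 0.065083 + 0.043904 + 0.013559 = 0.122546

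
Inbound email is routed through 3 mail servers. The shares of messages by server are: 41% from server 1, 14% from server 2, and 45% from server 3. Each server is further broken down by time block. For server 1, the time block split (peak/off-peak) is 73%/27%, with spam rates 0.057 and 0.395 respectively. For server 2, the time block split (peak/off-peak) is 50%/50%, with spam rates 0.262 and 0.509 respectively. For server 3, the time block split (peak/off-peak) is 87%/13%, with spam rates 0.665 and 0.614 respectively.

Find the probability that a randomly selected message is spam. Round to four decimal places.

P(S|1) = 0.73·0.057 + 0.27·0.395 = 0.04161 + 0.10665 = 0.14826
P(S|2) = 0.5·0.262 + 0.5·0.509 = 0.131 + 0.2545 = 0.3855
P(S|3) = 0.87·0.665 + 0.13·0.614 = 0.57855 + 0.07982 = 0.65837
By total probability over the outer partition,
P(S) = 0.41·0.14826 + 0.14·0.3855 + 0.45·0.65837
      = 0.0607866 + 0.05397 + 0.2962665 = 0.4110231

P(S) ≈ 0.4110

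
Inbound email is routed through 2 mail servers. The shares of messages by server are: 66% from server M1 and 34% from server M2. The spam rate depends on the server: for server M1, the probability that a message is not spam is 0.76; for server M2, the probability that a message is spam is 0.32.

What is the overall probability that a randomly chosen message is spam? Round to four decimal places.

P(S|M1) = 1 − 0.76 = 0.24.
By the law of total probability,
P(S) = P(S|M1)·P(M1) + P(S|M2)·P(M2)
      = 0.24·0.66 + 0.32·0.34
      = 0.1584 + 0.1088 = 0.2672

0.2672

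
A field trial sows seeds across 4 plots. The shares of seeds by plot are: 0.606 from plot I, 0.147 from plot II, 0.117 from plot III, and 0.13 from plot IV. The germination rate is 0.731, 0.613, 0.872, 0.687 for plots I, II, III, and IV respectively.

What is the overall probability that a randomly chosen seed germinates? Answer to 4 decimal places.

Using total probability over the partition,
P(G) = P(G|I)·P(I) + P(G|II)·P(II) + P(G|III)·P(III) + P(G|IV)·P(IV)
      = 0.731·0.606 + 0.613·0.147 + 0.872·0.117 + 0.687·0.13
      = 0.442986 + 0.090111 + 0.102024 + 0.08931 = 0.724431

P(G) ≈ 0.7244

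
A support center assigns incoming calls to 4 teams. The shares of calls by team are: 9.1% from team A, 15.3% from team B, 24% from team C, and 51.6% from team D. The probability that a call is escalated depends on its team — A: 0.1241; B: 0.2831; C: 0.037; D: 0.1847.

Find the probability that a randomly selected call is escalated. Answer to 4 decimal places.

Summing over the partition,
P(E) = P(E|A)·P(A) + P(E|B)·P(B) + P(E|C)·P(C) + P(E|D)·P(D)
      = 0.1241·0.091 + 0.2831·0.153 + 0.037·0.24 + 0.1847·0.516
      = 0.0112931 + 0.0433143 + 0.00888 + 0.0953052 = 0.1587926

0.1588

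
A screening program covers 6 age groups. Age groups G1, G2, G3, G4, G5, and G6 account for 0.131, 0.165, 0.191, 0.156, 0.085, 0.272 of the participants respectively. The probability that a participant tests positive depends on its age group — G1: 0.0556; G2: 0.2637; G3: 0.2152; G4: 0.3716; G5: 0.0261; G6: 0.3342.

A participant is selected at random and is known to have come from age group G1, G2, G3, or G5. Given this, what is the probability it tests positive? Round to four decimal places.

0.1645

Let S = {G1, G2, G3, G5}.
P(S) = 0.131 + 0.165 + 0.191 + 0.085 = 0.572.
P(T ∩ S) = 0.0556·0.131 + 0.2637·0.165 + 0.2152·0.191 + 0.0261·0.085 = 0.0072836 + 0.0435105 + 0.0411032 + 0.0022185 = 0.0941158.
P(T | S) = 0.0941158 / 0.572 = 0.164538…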